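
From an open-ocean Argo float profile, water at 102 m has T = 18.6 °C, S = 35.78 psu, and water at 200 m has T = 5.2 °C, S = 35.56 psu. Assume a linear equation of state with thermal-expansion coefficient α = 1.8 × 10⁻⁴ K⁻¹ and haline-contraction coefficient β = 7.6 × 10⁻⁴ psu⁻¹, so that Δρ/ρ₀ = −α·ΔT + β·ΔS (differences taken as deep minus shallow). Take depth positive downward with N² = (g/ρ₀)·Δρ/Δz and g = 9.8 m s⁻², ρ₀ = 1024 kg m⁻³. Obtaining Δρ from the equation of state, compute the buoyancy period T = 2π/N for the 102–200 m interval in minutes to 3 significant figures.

ΔT = -13.4 K, ΔS = -0.22 psu (deep − shallow).
Δρ/ρ₀ = −αΔT + βΔS = 2.412 × 10⁻³ − 1.672 × 10⁻⁴ = 2.2448 × 10⁻³, so Δρ ≈ 2.299 kg m⁻³.
N² = (g/ρ₀)·Δρ/Δz = g·(Δρ/ρ₀)/Δz = 9.8 × 2.2448 × 10⁻³ / 98 = 2.2448 × 10⁻⁴ s⁻².
N = √(2.2448 × 10⁻⁴) = 0.014983 rad s⁻¹ → T = 2π/N = 419.35 s = 6.9892 min ≈ 6.99 min.

6.99 min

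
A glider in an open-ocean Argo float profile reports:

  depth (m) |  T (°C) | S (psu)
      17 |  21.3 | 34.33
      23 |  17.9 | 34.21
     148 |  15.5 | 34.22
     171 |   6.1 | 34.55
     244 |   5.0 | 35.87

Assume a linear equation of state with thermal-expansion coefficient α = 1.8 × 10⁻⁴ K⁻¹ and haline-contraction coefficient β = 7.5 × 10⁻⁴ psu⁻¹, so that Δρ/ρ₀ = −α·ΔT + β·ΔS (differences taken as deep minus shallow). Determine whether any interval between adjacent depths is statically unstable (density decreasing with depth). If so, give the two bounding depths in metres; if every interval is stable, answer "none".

none

Evaluate Δρ/ρ₀ = −αΔT + βΔS across each adjacent pair:
  17–23 m: −αΔT+βΔS = −(1.8 × 10⁻⁴)(-3.4)+(7.5 × 10⁻⁴)(-0.12) = 5.2 × 10⁻⁴ → stable
  23–148 m: −αΔT+βΔS = −(1.8 × 10⁻⁴)(-2.4)+(7.5 × 10⁻⁴)(+0.01) = 4.4 × 10⁻⁴ → stable
  148–171 m: −αΔT+βΔS = −(1.8 × 10⁻⁴)(-9.4)+(7.5 × 10⁻⁴)(+0.33) = 1.9 × 10⁻³ → stable
  171–244 m: −αΔT+βΔS = −(1.8 × 10⁻⁴)(-1.1)+(7.5 × 10⁻⁴)(+1.32) = 1.2 × 10⁻³ → stable
Every interval has Δρ > 0: the column is stably stratified throughout.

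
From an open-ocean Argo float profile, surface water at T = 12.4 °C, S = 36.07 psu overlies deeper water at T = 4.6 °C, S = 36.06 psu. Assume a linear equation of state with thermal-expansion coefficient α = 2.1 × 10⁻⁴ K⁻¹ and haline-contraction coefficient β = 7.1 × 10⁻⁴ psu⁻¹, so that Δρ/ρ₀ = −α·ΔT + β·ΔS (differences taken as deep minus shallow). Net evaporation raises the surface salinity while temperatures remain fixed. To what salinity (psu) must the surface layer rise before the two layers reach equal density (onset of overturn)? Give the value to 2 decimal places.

Neutral buoyancy requires −α(T_deep − T_surf) + β(S_deep − S_surf′) = 0.
S_surf′ = S_deep − (α/β)·ΔT = 36.06 − (2.1 × 10⁻⁴/7.1 × 10⁻⁴)·(-7.8) = 38.3670 psu.
Increase required: 38.3670 − 36.07 = 2.2970 psu.

38.37 psu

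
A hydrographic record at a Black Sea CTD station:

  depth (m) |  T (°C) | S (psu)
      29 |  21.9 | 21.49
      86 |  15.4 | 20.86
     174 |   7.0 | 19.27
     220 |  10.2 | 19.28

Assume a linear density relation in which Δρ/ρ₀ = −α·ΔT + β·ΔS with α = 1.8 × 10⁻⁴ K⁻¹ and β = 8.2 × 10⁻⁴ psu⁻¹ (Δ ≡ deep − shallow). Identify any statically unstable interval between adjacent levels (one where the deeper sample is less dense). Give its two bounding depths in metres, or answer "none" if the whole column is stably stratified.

Evaluate Δρ/ρ₀ = −αΔT + βΔS across each adjacent pair:
  29–86 m: −αΔT+βΔS = −(1.8 × 10⁻⁴)(-6.5)+(8.2 × 10⁻⁴)(-0.63) = 6.5 × 10⁻⁴ → stable
  86–174 m: −αΔT+βΔS = −(1.8 × 10⁻⁴)(-8.4)+(8.2 × 10⁻⁴)(-1.59) = 2.1 × 10⁻⁴ → stable
  174–220 m: −αΔT+βΔS = −(1.8 × 10⁻⁴)(+3.2)+(8.2 × 10⁻⁴)(+0.01) = -5.7 × 10⁻⁴ → UNSTABLE
The 174–220 m interval has Δρ < 0: lighter water underlies denser water.

174–220 m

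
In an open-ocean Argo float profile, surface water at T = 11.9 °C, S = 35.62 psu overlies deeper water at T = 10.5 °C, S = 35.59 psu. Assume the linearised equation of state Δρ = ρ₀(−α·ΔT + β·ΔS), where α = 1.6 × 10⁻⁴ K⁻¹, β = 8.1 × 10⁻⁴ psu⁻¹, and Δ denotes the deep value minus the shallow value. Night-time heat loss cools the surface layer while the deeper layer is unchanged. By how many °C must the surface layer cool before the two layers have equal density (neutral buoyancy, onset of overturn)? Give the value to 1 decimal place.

Neutral buoyancy requires Δρ = 0, i.e. −α(T_deep − T_surf′) + β(S_deep − S_surf) = 0.
T_surf′ = T_deep − (β/α)·ΔS = 10.5 − (8.1 × 10⁻⁴/1.6 × 10⁻⁴)·(-0.03) = 10.652 °C.
Cooling required: 11.9 − (10.652) = 1.248 °C.

1.2 °C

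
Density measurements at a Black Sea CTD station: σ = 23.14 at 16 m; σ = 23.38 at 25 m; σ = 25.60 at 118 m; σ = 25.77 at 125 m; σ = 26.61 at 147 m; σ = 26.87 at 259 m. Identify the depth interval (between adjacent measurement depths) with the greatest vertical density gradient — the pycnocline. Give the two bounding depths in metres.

Compute the density gradient over each adjacent pair:
  16–25 m: Δρ/Δz = 0.24/9 = 0.027 kg m⁻⁴
  25–118 m: Δρ/Δz = 2.22/93 = 0.024 kg m⁻⁴
  118–125 m: Δρ/Δz = 0.17/7 = 0.024 kg m⁻⁴
  125–147 m: Δρ/Δz = 0.84/22 = 0.038 kg m⁻⁴
  147–259 m: Δρ/Δz = 0.26/112 = 2.3 × 10⁻³ kg m⁻⁴
The largest gradient is in the 125–147 m interval — the pycnocline.

125–147 m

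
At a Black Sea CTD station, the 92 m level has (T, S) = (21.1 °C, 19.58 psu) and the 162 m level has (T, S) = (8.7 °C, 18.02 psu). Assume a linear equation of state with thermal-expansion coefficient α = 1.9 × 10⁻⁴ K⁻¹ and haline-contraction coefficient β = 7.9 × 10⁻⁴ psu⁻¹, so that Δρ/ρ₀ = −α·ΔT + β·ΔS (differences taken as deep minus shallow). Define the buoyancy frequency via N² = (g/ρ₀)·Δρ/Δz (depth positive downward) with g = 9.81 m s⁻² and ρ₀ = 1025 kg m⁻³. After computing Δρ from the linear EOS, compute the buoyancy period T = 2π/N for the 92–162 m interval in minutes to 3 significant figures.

8.35 min

ΔT = -12.4 K, ΔS = -1.56 psu (deep − shallow).
Δρ/ρ₀ = −αΔT + βΔS = 2.356 × 10⁻³ − 1.2324 × 10⁻³ = 1.1236 × 10⁻³, so Δρ ≈ 1.152 kg m⁻³.
N² = (g/ρ₀)·Δρ/Δz = g·(Δρ/ρ₀)/Δz = 9.81 × 1.1236 × 10⁻³ / 70 = 1.5746 × 10⁻⁴ s⁻².
N = √(1.5746 × 10⁻⁴) = 0.012548 rad s⁻¹ → T = 2π/N = 500.73 s = 8.3455 min ≈ 8.35 min.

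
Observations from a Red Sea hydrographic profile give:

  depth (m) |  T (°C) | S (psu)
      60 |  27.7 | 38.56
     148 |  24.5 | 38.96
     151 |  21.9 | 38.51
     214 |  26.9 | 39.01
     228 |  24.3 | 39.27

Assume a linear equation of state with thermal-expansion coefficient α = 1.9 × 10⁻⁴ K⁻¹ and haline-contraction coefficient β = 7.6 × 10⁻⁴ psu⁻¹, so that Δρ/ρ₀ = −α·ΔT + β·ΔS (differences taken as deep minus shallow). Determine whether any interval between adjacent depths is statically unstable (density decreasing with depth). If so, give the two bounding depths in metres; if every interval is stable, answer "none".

151–214 m

Evaluate Δρ/ρ₀ = −αΔT + βΔS across each adjacent pair:
  60–148 m: −αΔT+βΔS = −(1.9 × 10⁻⁴)(-3.2)+(7.6 × 10⁻⁴)(+0.40) = 9.1 × 10⁻⁴ → stable
  148–151 m: −αΔT+βΔS = −(1.9 × 10⁻⁴)(-2.6)+(7.6 × 10⁻⁴)(-0.45) = 1.5 × 10⁻⁴ → stable
  151–214 m: −αΔT+βΔS = −(1.9 × 10⁻⁴)(+5.0)+(7.6 × 10⁻⁴)(+0.50) = -5.7 × 10⁻⁴ → UNSTABLE
  214–228 m: −αΔT+βΔS = −(1.9 × 10⁻⁴)(-2.6)+(7.6 × 10⁻⁴)(+0.26) = 6.9 × 10⁻⁴ → stable
The 151–214 m interval has Δρ < 0: lighter water underlies denser water.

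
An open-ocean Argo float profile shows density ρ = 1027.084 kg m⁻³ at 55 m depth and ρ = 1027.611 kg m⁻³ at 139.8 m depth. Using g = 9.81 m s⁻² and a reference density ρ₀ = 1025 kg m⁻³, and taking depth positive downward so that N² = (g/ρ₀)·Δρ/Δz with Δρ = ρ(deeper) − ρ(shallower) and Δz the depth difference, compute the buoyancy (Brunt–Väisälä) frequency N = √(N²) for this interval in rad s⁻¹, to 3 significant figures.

7.71 × 10⁻³ rad s⁻¹

Δρ = 1027.611 − 1027.084 = 0.527 kg m⁻³ over Δz = 139.8 − 55 = 84.8 m.
N² = (9.81/1025) × (0.527/84.8) = 5.9478 × 10⁻⁵ s⁻².
N = √(5.9478 × 10⁻⁵) = 7.7122 × 10⁻³ rad s⁻¹ ≈ 7.71 × 10⁻³ rad s⁻¹.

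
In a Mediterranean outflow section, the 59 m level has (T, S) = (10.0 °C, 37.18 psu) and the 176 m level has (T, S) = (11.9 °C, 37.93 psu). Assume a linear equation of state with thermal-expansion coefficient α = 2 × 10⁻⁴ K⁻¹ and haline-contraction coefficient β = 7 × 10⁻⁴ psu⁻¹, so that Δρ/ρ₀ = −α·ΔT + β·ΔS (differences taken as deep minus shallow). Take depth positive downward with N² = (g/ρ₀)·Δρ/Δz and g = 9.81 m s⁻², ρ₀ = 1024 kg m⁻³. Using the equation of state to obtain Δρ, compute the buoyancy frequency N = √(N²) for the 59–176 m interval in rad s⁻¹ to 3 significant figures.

3.49 × 10⁻³ rad s⁻¹

ΔT = +1.9 K, ΔS = +0.75 psu (deep − shallow).
Δρ/ρ₀ = −αΔT + βΔS = -3.80 × 10⁻⁴ + 5.25 × 10⁻⁴ = 1.45 × 10⁻⁴, so Δρ ≈ 0.1485 kg m⁻³.
N² = (g/ρ₀)·Δρ/Δz = g·(Δρ/ρ₀)/Δz = 9.81 × 1.45 × 10⁻⁴ / 117 = 1.2158 × 10⁻⁵ s⁻².
N = √(1.2158 × 10⁻⁵) = 3.4868 × 10⁻³ rad s⁻¹ ≈ 3.49 × 10⁻³ rad s⁻¹.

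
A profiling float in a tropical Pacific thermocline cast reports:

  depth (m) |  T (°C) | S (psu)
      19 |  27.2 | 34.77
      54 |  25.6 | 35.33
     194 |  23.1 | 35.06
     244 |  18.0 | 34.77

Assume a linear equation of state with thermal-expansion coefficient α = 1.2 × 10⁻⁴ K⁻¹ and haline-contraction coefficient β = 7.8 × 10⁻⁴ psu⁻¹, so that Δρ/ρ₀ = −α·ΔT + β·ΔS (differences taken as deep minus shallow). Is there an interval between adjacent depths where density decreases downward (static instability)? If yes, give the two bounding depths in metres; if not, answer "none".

none

Evaluate Δρ/ρ₀ = −αΔT + βΔS across each adjacent pair:
  19–54 m: −αΔT+βΔS = −(1.2 × 10⁻⁴)(-1.6)+(7.8 × 10⁻⁴)(+0.56) = 6.3 × 10⁻⁴ → stable
  54–194 m: −αΔT+βΔS = −(1.2 × 10⁻⁴)(-2.5)+(7.8 × 10⁻⁴)(-0.27) = 8.9 × 10⁻⁵ → stable
  194–244 m: −αΔT+βΔS = −(1.2 × 10⁻⁴)(-5.1)+(7.8 × 10⁻⁴)(-0.29) = 3.9 × 10⁻⁴ → stable
Every interval has Δρ > 0: the column is stably stratified throughout.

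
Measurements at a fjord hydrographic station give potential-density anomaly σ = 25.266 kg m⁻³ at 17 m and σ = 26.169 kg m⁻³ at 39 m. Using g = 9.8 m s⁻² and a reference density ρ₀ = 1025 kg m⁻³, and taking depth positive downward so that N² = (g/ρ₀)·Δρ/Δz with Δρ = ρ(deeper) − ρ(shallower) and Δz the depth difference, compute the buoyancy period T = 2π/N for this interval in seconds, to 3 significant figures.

317 s

Δρ = 1026.169 − 1025.266 = 0.903 kg m⁻³ over Δz = 39 − 17 = 22 m.
N² = (9.8/1025) × (0.903/22) = 3.9243 × 10⁻⁴ s⁻².
N = √(3.9243 × 10⁻⁴) = 0.019810 rad s⁻¹, so T = 2π/N = 317.17 s ≈ 317 s.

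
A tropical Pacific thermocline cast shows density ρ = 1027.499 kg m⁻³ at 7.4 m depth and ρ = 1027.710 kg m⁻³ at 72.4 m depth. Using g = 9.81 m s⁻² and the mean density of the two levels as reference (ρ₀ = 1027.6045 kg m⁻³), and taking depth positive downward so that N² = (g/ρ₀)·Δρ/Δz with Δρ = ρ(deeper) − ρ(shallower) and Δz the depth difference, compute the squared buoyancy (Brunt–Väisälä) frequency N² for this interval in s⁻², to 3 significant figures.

3.10 × 10⁻⁵ s⁻²

Δρ = 1027.710 − 1027.499 = 0.211 kg m⁻³ over Δz = 72.4 − 7.4 = 65 m.
N² = (9.81/1027.6045) × (0.211/65) = 3.0989 × 10⁻⁵ s⁻² ≈ 3.10 × 10⁻⁵ s⁻².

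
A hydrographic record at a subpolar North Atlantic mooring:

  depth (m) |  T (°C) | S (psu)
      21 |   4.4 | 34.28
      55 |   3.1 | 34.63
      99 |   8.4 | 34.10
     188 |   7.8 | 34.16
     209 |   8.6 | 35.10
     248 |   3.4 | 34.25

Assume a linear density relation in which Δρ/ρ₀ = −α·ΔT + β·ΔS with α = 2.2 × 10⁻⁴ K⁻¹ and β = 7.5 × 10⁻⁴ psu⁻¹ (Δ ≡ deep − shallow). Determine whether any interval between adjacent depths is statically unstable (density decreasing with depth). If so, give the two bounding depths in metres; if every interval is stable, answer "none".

55–99 m

Evaluate Δρ/ρ₀ = −αΔT + βΔS across each adjacent pair:
  21–55 m: −αΔT+βΔS = −(2.2 × 10⁻⁴)(-1.3)+(7.5 × 10⁻⁴)(+0.35) = 5.5 × 10⁻⁴ → stable
  55–99 m: −αΔT+βΔS = −(2.2 × 10⁻⁴)(+5.3)+(7.5 × 10⁻⁴)(-0.53) = -1.6 × 10⁻³ → UNSTABLE
  99–188 m: −αΔT+βΔS = −(2.2 × 10⁻⁴)(-0.6)+(7.5 × 10⁻⁴)(+0.06) = 1.8 × 10⁻⁴ → stable
  188–209 m: −αΔT+βΔS = −(2.2 × 10⁻⁴)(+0.8)+(7.5 × 10⁻⁴)(+0.94) = 5.3 × 10⁻⁴ → stable
  209–248 m: −αΔT+βΔS = −(2.2 × 10⁻⁴)(-5.2)+(7.5 × 10⁻⁴)(-0.85) = 5.1 × 10⁻⁴ → stable
The 55–99 m interval has Δρ < 0: lighter water underlies denser water.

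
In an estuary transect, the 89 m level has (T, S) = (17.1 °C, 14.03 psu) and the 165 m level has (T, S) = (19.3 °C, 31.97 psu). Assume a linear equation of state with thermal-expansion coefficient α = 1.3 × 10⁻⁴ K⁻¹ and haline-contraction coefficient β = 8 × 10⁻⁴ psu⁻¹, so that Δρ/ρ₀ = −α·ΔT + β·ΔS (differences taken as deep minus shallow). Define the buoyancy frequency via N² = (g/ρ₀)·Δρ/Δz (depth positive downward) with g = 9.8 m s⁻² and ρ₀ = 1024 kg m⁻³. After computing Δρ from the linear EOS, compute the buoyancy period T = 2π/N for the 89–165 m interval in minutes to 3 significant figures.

2.46 min

ΔT = +2.2 K, ΔS = +17.94 psu (deep − shallow).
Δρ/ρ₀ = −αΔT + βΔS = -2.86 × 10⁻⁴ + 0.014352 = 0.014066, so Δρ ≈ 14.40 kg m⁻³.
N² = (g/ρ₀)·Δρ/Δz = g·(Δρ/ρ₀)/Δz = 9.8 × 0.014066 / 76 = 1.8138 × 10⁻³ s⁻².
N = √(1.8138 × 10⁻³) = 0.042589 rad s⁻¹ → T = 2π/N = 147.53 s = 2.4588 min ≈ 2.46 min.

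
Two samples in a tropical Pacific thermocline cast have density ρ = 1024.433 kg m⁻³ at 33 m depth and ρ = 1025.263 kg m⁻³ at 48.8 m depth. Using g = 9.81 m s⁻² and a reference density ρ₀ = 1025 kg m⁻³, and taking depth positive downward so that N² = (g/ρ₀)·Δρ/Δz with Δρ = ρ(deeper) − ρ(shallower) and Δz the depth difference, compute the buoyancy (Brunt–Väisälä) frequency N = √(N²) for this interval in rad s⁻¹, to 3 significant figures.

0.0224 rad s⁻¹

Δρ = 1025.263 − 1024.433 = 0.830 kg m⁻³ over Δz = 48.8 − 33 = 15.8 m.
N² = (9.81/1025) × (0.830/15.8) = 5.0277 × 10⁻⁴ s⁻².
N = √(5.0277 × 10⁻⁴) = 0.022423 rad s⁻¹ ≈ 0.0224 rad s⁻¹.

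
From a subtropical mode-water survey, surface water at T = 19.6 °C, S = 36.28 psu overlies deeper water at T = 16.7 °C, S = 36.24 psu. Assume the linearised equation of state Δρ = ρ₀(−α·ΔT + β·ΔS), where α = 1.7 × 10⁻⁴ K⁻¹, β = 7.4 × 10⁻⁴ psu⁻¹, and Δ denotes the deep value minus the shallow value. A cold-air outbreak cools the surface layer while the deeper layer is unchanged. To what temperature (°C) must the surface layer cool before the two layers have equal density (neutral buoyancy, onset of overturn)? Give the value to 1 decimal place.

Neutral buoyancy requires Δρ = 0, i.e. −α(T_deep − T_surf′) + β(S_deep − S_surf) = 0.
T_surf′ = T_deep − (β/α)·ΔS = 16.7 − (7.4 × 10⁻⁴/1.7 × 10⁻⁴)·(-0.04) = 16.874 °C.
Cooling required: 19.6 − (16.874) = 2.726 °C.

16.9 °C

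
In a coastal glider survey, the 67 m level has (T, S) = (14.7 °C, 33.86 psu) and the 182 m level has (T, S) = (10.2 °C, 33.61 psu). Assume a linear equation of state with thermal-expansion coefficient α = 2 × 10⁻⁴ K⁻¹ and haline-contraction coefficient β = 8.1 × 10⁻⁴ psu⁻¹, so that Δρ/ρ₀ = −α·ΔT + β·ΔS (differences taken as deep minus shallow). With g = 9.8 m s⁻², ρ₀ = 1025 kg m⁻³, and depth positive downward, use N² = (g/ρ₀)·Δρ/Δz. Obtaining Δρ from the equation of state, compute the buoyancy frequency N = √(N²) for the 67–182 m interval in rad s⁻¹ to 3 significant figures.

7.71 × 10⁻³ rad s⁻¹

ΔT = -4.5 K, ΔS = -0.25 psu (deep − shallow).
Δρ/ρ₀ = −αΔT + βΔS = 9.00 × 10⁻⁴ − 2.025 × 10⁻⁴ = 6.975 × 10⁻⁴, so Δρ ≈ 0.7149 kg m⁻³.
N² = (g/ρ₀)·Δρ/Δz = g·(Δρ/ρ₀)/Δz = 9.8 × 6.975 × 10⁻⁴ / 115 = 5.9439 × 10⁻⁵ s⁻².
N = √(5.9439 × 10⁻⁵) = 7.7097 × 10⁻³ rad s⁻¹ ≈ 7.71 × 10⁻³ rad s⁻¹.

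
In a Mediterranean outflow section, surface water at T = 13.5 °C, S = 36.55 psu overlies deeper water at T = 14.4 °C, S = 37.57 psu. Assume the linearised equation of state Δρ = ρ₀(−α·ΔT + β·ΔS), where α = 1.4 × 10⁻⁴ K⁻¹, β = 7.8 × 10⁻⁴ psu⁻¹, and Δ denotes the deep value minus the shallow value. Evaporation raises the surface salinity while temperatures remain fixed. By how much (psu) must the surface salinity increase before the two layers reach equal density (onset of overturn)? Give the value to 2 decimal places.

0.86 psu

Neutral buoyancy requires −α(T_deep − T_surf) + β(S_deep − S_surf′) = 0.
S_surf′ = S_deep − (α/β)·ΔT = 37.57 − (1.4 × 10⁻⁴/7.8 × 10⁻⁴)·(+0.9) = 37.4085 psu.
Increase required: 37.4085 − 36.55 = 0.8585 psu.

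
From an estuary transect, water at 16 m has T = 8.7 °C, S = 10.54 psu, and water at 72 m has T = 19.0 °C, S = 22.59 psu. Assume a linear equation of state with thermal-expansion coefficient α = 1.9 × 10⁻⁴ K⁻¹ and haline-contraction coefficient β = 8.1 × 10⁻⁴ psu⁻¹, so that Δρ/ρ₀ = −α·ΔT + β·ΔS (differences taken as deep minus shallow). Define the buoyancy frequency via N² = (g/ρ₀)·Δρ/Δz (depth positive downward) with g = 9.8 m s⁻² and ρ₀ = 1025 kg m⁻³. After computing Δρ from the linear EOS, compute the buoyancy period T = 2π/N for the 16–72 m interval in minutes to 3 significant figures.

2.83 min

ΔT = +10.3 K, ΔS = +12.05 psu (deep − shallow).
Δρ/ρ₀ = −αΔT + βΔS = -1.957 × 10⁻³ + 9.7605 × 10⁻³ = 7.8035 × 10⁻³, so Δρ ≈ 7.999 kg m⁻³.
N² = (g/ρ₀)·Δρ/Δz = g·(Δρ/ρ₀)/Δz = 9.8 × 7.8035 × 10⁻³ / 56 = 1.3656 × 10⁻³ s⁻².
N = √(1.3656 × 10⁻³) = 0.036954 rad s⁻¹ → T = 2π/N = 170.03 s = 2.8338 min ≈ 2.83 min.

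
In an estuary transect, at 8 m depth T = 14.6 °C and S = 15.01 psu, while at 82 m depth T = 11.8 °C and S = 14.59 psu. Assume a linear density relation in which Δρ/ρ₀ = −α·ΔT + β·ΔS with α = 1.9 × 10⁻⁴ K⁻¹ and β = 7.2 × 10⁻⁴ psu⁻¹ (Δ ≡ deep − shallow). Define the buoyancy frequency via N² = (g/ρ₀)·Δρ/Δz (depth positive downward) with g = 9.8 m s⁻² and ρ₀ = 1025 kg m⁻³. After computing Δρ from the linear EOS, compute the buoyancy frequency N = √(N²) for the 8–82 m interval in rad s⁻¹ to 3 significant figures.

5.51 × 10⁻³ rad s⁻¹

ΔT = -2.8 K, ΔS = -0.42 psu (deep − shallow).
Δρ/ρ₀ = −αΔT + βΔS = 5.32 × 10⁻⁴ − 3.024 × 10⁻⁴ = 2.296 × 10⁻⁴, so Δρ ≈ 0.2353 kg m⁻³.
N² = (g/ρ₀)·Δρ/Δz = g·(Δρ/ρ₀)/Δz = 9.8 × 2.296 × 10⁻⁴ / 74 = 3.0406 × 10⁻⁵ s⁻².
N = √(3.0406 × 10⁻⁵) = 5.5142 × 10⁻³ rad s⁻¹ ≈ 5.51 × 10⁻³ rad s⁻¹.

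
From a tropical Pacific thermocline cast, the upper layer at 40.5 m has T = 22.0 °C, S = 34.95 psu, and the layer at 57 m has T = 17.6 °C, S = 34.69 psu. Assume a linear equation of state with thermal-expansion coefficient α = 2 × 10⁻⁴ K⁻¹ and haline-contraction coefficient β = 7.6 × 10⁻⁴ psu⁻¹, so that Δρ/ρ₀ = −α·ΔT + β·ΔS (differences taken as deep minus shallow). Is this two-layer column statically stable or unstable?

ΔT = 17.6 − 22.0 = -4.4 K and ΔS = 34.69 − 34.95 = -0.26 psu (deep − shallow).
−αΔT = 8.80 × 10⁻⁴; βΔS = -1.976 × 10⁻⁴; sum Δρ/ρ₀ = 6.824 × 10⁻⁴.
Δρ/ρ₀ > 0, so Δρ > 0: deeper water is denser → statically stable.

stable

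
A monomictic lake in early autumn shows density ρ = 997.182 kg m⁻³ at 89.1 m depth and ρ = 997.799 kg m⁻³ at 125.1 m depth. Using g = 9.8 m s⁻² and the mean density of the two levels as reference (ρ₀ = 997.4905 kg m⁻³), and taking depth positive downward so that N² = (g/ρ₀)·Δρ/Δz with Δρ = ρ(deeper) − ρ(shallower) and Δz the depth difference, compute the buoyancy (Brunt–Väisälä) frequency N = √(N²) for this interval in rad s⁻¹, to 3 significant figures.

0.0130 rad s⁻¹

Δρ = 997.799 − 997.182 = 0.617 kg m⁻³ over Δz = 125.1 − 89.1 = 36 m.
N² = (9.8/997.4905) × (0.617/36) = 1.6838 × 10⁻⁴ s⁻².
N = √(1.6838 × 10⁻⁴) = 0.012976 rad s⁻¹ ≈ 0.0130 rad s⁻¹.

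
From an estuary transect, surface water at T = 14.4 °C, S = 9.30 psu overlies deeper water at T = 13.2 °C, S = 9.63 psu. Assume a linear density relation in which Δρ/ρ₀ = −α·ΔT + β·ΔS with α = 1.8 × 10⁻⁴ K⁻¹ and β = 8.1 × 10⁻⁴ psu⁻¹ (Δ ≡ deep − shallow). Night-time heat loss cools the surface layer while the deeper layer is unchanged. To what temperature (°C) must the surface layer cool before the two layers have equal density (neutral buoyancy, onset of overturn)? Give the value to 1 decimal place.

Neutral buoyancy requires Δρ = 0, i.e. −α(T_deep − T_surf′) + β(S_deep − S_surf) = 0.
T_surf′ = T_deep − (β/α)·ΔS = 13.2 − (8.1 × 10⁻⁴/1.8 × 10⁻⁴)·(+0.33) = 11.715 °C.
Cooling required: 14.4 − (11.715) = 2.685 °C.

11.7 °C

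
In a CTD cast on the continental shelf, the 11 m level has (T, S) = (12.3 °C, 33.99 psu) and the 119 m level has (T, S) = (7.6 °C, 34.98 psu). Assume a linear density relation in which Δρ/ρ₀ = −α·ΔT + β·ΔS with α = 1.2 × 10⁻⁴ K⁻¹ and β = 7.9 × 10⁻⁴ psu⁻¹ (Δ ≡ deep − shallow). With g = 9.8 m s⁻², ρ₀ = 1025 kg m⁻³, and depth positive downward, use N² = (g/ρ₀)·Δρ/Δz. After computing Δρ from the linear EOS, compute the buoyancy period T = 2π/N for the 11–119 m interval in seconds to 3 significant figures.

569 s

ΔT = -4.7 K, ΔS = +0.99 psu (deep − shallow).
Δρ/ρ₀ = −αΔT + βΔS = 5.64 × 10⁻⁴ + 7.821 × 10⁻⁴ = 1.3461 × 10⁻³, so Δρ ≈ 1.380 kg m⁻³.
N² = (g/ρ₀)·Δρ/Δz = g·(Δρ/ρ₀)/Δz = 9.8 × 1.3461 × 10⁻³ / 108 = 1.2215 × 10⁻⁴ s⁻².
N = √(1.2215 × 10⁻⁴) = 0.011052 rad s⁻¹ → T = 2π/N = 568.51 s ≈ 569 s.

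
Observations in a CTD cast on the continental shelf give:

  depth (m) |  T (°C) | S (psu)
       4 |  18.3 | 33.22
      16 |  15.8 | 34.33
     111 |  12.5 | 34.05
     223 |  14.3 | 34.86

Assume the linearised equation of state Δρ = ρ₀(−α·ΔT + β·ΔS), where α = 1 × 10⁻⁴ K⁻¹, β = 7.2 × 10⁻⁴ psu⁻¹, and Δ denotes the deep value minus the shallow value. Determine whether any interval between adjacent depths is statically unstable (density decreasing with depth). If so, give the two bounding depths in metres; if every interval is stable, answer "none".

Evaluate Δρ/ρ₀ = −αΔT + βΔS across each adjacent pair:
  4–16 m: −αΔT+βΔS = −(1 × 10⁻⁴)(-2.5)+(7.2 × 10⁻⁴)(+1.11) = 1.0 × 10⁻³ → stable
  16–111 m: −αΔT+βΔS = −(1 × 10⁻⁴)(-3.3)+(7.2 × 10⁻⁴)(-0.28) = 1.3 × 10⁻⁴ → stable
  111–223 m: −αΔT+βΔS = −(1 × 10⁻⁴)(+1.8)+(7.2 × 10⁻⁴)(+0.81) = 4.0 × 10⁻⁴ → stable
Every interval has Δρ > 0: the column is stably stratified throughout.

none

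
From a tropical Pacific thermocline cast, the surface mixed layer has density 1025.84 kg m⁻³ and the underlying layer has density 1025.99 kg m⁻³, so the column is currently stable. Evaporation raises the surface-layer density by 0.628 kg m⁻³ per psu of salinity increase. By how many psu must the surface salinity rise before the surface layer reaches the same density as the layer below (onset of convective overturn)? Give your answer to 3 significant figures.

Density deficit of the surface layer: 1025.99 − 1025.84 = 0.15 kg m⁻³.
Required change = 0.15 / 0.628 = 0.239 psu.

0.239 psu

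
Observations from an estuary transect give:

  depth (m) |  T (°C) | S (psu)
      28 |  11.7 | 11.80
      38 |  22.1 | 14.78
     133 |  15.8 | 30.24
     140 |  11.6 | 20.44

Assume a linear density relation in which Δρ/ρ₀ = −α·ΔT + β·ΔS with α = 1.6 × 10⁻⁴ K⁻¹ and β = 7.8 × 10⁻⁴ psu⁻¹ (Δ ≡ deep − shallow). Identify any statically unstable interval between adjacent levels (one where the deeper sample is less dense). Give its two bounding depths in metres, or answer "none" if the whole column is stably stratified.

Evaluate Δρ/ρ₀ = −αΔT + βΔS across each adjacent pair:
  28–38 m: −αΔT+βΔS = −(1.6 × 10⁻⁴)(+10.4)+(7.8 × 10⁻⁴)(+2.98) = 6.6 × 10⁻⁴ → stable
  38–133 m: −αΔT+βΔS = −(1.6 × 10⁻⁴)(-6.3)+(7.8 × 10⁻⁴)(+15.46) = 0.013 → stable
  133–140 m: −αΔT+βΔS = −(1.6 × 10⁻⁴)(-4.2)+(7.8 × 10⁻⁴)(-9.80) = -7.0 × 10⁻³ → UNSTABLE
The 133–140 m interval has Δρ < 0: lighter water underlies denser water.

133–140 m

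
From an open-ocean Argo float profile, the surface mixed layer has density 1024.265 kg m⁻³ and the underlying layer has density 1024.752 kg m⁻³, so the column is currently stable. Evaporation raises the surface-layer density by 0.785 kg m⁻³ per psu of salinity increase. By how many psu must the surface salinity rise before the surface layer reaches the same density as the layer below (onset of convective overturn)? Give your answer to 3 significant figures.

0.620 psu

Density deficit of the surface layer: 1024.752 − 1024.265 = 0.487 kg m⁻³.
Required change = 0.487 / 0.785 = 0.620 psu.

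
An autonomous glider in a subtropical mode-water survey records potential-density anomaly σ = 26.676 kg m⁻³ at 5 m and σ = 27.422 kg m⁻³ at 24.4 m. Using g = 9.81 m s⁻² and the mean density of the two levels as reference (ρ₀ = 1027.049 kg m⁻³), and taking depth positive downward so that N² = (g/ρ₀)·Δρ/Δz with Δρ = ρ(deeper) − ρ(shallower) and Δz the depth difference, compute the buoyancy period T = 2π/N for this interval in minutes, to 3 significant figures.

Δρ = 1027.422 − 1026.676 = 0.746 kg m⁻³ over Δz = 24.4 − 5 = 19.4 m.
N² = (9.81/1027.049) × (0.746/19.4) = 3.6729 × 10⁻⁴ s⁻².
N = √(3.6729 × 10⁻⁴) = 0.019165 rad s⁻¹, so T = 2π/N = 327.85 s = 5.4642 min ≈ 5.46 min.

5.46 min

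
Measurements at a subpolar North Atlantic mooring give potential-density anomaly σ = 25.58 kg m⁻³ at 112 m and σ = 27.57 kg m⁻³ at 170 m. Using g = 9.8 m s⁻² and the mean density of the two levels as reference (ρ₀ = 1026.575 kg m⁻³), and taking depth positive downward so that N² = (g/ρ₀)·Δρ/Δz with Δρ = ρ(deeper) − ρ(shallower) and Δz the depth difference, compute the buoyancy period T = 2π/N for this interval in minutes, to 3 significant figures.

Δρ = 1027.57 − 1025.58 = 1.99 kg m⁻³ over Δz = 170 − 112 = 58 m.
N² = (9.8/1026.575) × (1.99/58) = 3.2754 × 10⁻⁴ s⁻².
N = √(3.2754 × 10⁻⁴) = 0.018098 rad s⁻¹, so T = 2π/N = 347.18 s = 5.7863 min ≈ 5.79 min.

5.79 min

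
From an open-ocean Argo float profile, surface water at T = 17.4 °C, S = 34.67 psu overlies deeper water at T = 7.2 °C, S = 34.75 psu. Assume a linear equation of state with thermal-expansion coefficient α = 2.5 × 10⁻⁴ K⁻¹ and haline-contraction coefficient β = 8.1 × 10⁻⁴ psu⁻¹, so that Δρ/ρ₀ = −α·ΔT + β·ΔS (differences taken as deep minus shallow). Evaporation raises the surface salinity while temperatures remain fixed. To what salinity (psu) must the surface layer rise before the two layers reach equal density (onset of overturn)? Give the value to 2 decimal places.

37.90 psu

Neutral buoyancy requires −α(T_deep − T_surf) + β(S_deep − S_surf′) = 0.
S_surf′ = S_deep − (α/β)·ΔT = 34.75 − (2.5 × 10⁻⁴/8.1 × 10⁻⁴)·(-10.2) = 37.8981 psu.
Increase required: 37.8981 − 34.67 = 3.2281 psu.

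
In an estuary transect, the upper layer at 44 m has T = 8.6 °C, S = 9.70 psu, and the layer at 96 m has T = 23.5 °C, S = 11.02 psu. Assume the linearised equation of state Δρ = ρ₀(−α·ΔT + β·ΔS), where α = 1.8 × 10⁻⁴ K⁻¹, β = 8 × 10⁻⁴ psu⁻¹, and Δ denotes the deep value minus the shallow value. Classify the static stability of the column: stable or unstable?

ΔT = 23.5 − 8.6 = +14.9 K and ΔS = 11.02 − 9.70 = +1.32 psu (deep − shallow).
−αΔT = -2.682 × 10⁻³; βΔS = 1.056 × 10⁻³; sum Δρ/ρ₀ = -1.626 × 10⁻³.
Δρ/ρ₀ < 0, so Δρ < 0: deeper water is lighter → statically unstable; the column would overturn.

unstable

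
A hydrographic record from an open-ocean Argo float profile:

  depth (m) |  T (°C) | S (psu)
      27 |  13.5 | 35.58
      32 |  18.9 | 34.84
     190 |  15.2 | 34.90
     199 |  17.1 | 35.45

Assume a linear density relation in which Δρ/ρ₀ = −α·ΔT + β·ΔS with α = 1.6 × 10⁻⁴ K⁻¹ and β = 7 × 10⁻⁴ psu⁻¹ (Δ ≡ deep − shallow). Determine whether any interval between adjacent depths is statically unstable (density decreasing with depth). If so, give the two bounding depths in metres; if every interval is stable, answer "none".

27–32 m

Evaluate Δρ/ρ₀ = −αΔT + βΔS across each adjacent pair:
  27–32 m: −αΔT+βΔS = −(1.6 × 10⁻⁴)(+5.4)+(7 × 10⁻⁴)(-0.74) = -1.4 × 10⁻³ → UNSTABLE
  32–190 m: −αΔT+βΔS = −(1.6 × 10⁻⁴)(-3.7)+(7 × 10⁻⁴)(+0.06) = 6.3 × 10⁻⁴ → stable
  190–199 m: −αΔT+βΔS = −(1.6 × 10⁻⁴)(+1.9)+(7 × 10⁻⁴)(+0.55) = 8.1 × 10⁻⁵ → stable
The 27–32 m interval has Δρ < 0: lighter water underlies denser water.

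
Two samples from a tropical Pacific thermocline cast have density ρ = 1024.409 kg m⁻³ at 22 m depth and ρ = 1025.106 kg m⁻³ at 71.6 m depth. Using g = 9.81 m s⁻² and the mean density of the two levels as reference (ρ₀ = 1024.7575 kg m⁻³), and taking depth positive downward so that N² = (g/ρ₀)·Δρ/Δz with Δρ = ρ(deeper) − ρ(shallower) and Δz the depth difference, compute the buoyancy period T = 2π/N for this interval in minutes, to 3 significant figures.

9.03 min

Δρ = 1025.106 − 1024.409 = 0.697 kg m⁻³ over Δz = 71.6 − 22 = 49.6 m.
N² = (9.81/1024.7575) × (0.697/49.6) = 1.3452 × 10⁻⁴ s⁻².
N = √(1.3452 × 10⁻⁴) = 0.011598 rad s⁻¹, so T = 2π/N = 541.75 s = 9.0292 min ≈ 9.03 min.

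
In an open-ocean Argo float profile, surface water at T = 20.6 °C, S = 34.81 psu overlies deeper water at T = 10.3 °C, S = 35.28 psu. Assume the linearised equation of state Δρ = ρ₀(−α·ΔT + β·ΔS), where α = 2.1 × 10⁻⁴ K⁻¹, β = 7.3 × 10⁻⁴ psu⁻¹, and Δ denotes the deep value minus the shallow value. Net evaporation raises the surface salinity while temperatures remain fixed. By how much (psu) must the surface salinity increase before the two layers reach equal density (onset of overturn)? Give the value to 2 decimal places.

3.43 psu

Neutral buoyancy requires −α(T_deep − T_surf) + β(S_deep − S_surf′) = 0.
S_surf′ = S_deep − (α/β)·ΔT = 35.28 − (2.1 × 10⁻⁴/7.3 × 10⁻⁴)·(-10.3) = 38.2430 psu.
Increase required: 38.2430 − 34.81 = 3.4330 psu.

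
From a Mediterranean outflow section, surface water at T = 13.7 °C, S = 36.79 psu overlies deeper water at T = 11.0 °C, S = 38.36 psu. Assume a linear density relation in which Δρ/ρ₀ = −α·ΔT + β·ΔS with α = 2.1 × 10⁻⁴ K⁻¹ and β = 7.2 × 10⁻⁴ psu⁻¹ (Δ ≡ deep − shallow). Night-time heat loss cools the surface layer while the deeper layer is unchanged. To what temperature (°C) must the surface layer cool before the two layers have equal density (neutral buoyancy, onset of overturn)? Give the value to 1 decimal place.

Neutral buoyancy requires Δρ = 0, i.e. −α(T_deep − T_surf′) + β(S_deep − S_surf) = 0.
T_surf′ = T_deep − (β/α)·ΔS = 11.0 − (7.2 × 10⁻⁴/2.1 × 10⁻⁴)·(+1.57) = 5.617 °C.
Cooling required: 13.7 − (5.617) = 8.083 °C.

5.6 °C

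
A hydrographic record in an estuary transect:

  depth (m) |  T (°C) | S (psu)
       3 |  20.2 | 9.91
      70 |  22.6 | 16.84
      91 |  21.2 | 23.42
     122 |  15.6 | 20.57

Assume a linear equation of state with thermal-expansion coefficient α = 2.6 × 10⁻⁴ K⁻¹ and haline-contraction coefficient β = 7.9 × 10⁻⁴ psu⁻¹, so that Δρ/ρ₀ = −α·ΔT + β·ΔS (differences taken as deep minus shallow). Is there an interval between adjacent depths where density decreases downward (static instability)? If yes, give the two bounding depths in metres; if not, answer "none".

91–122 m

Evaluate Δρ/ρ₀ = −αΔT + βΔS across each adjacent pair:
  3–70 m: −αΔT+βΔS = −(2.6 × 10⁻⁴)(+2.4)+(7.9 × 10⁻⁴)(+6.93) = 4.9 × 10⁻³ → stable
  70–91 m: −αΔT+βΔS = −(2.6 × 10⁻⁴)(-1.4)+(7.9 × 10⁻⁴)(+6.58) = 5.6 × 10⁻³ → stable
  91–122 m: −αΔT+βΔS = −(2.6 × 10⁻⁴)(-5.6)+(7.9 × 10⁻⁴)(-2.85) = -8.0 × 10⁻⁴ → UNSTABLE
The 91–122 m interval has Δρ < 0: lighter water underlies denser water.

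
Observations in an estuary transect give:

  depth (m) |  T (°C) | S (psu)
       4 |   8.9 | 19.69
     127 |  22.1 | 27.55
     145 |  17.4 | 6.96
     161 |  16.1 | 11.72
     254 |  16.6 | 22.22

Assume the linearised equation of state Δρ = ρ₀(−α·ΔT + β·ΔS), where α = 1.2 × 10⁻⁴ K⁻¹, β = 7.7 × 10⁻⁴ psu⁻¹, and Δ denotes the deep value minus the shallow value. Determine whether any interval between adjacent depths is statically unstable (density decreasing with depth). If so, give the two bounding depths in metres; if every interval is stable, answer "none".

127–145 m

Evaluate Δρ/ρ₀ = −αΔT + βΔS across each adjacent pair:
  4–127 m: −αΔT+βΔS = −(1.2 × 10⁻⁴)(+13.2)+(7.7 × 10⁻⁴)(+7.86) = 4.5 × 10⁻³ → stable
  127–145 m: −αΔT+βΔS = −(1.2 × 10⁻⁴)(-4.7)+(7.7 × 10⁻⁴)(-20.59) = -0.015 → UNSTABLE
  145–161 m: −αΔT+βΔS = −(1.2 × 10⁻⁴)(-1.3)+(7.7 × 10⁻⁴)(+4.76) = 3.8 × 10⁻³ → stable
  161–254 m: −αΔT+βΔS = −(1.2 × 10⁻⁴)(+0.5)+(7.7 × 10⁻⁴)(+10.50) = 8.0 × 10⁻³ → stable
The 127–145 m interval has Δρ < 0: lighter water underlies denser water.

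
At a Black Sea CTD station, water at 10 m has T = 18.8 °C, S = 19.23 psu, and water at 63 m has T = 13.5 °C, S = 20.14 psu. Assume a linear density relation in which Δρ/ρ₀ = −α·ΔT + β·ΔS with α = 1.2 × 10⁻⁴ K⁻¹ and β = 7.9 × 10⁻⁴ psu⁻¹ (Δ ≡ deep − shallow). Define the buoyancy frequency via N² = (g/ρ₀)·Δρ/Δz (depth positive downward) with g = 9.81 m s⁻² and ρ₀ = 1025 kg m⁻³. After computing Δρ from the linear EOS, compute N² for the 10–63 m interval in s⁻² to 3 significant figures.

2.51 × 10⁻⁴ s⁻²

ΔT = -5.3 K, ΔS = +0.91 psu (deep − shallow).
Δρ/ρ₀ = −αΔT + βΔS = 6.36 × 10⁻⁴ + 7.189 × 10⁻⁴ = 1.3549 × 10⁻³, so Δρ ≈ 1.389 kg m⁻³.
N² = (g/ρ₀)·Δρ/Δz = g·(Δρ/ρ₀)/Δz = 9.81 × 1.3549 × 10⁻³ / 53 = 2.5078 × 10⁻⁴ s⁻² ≈ 2.51 × 10⁻⁴ s⁻².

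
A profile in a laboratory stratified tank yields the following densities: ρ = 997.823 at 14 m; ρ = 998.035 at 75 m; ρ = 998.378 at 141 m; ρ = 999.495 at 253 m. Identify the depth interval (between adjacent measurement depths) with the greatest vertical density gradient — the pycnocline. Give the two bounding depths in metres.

141–253 m

Compute the density gradient over each adjacent pair:
  14–75 m: Δρ/Δz = 0.212/61 = 3.5 × 10⁻³ kg m⁻⁴
  75–141 m: Δρ/Δz = 0.343/66 = 5.2 × 10⁻³ kg m⁻⁴
  141–253 m: Δρ/Δz = 1.117/112 = 0.010 kg m⁻⁴
The largest gradient is in the 141–253 m interval — the pycnocline.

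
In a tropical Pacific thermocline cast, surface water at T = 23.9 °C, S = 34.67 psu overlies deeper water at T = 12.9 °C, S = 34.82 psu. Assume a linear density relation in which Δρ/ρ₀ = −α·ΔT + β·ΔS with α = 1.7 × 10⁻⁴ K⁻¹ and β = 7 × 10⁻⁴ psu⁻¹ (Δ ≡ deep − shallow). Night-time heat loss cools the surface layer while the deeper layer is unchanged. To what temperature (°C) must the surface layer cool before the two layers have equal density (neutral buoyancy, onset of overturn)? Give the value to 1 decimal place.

12.3 °C

Neutral buoyancy requires Δρ = 0, i.e. −α(T_deep − T_surf′) + β(S_deep − S_surf) = 0.
T_surf′ = T_deep − (β/α)·ΔS = 12.9 − (7 × 10⁻⁴/1.7 × 10⁻⁴)·(+0.15) = 12.282 °C.
Cooling required: 23.9 − (12.282) = 11.618 °C.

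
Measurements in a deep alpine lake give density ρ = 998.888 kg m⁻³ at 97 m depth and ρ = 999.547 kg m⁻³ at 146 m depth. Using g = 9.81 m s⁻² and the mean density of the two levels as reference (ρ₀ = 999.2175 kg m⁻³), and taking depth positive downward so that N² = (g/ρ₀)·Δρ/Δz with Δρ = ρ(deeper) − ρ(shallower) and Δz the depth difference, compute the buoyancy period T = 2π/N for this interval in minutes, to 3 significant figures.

Δρ = 999.547 − 998.888 = 0.659 kg m⁻³ over Δz = 146 − 97 = 49 m.
N² = (9.81/999.2175) × (0.659/49) = 1.3204 × 10⁻⁴ s⁻².
N = √(1.3204 × 10⁻⁴) = 0.011491 rad s⁻¹, so T = 2π/N = 546.79 s = 9.1132 min ≈ 9.11 min.

9.11 min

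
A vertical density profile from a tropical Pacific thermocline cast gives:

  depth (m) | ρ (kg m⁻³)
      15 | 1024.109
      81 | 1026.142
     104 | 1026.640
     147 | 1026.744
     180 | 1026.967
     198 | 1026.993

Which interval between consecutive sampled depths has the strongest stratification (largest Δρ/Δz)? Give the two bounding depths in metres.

Compute the density gradient over each adjacent pair:
  15–81 m: Δρ/Δz = 2.033/66 = 0.031 kg m⁻⁴
  81–104 m: Δρ/Δz = 0.498/23 = 0.022 kg m⁻⁴
  104–147 m: Δρ/Δz = 0.104/43 = 2.4 × 10⁻³ kg m⁻⁴
  147–180 m: Δρ/Δz = 0.223/33 = 6.8 × 10⁻³ kg m⁻⁴
  180–198 m: Δρ/Δz = 0.026/18 = 1.4 × 10⁻³ kg m⁻⁴
The largest gradient is in the 15–81 m interval — the pycnocline.

15–81 m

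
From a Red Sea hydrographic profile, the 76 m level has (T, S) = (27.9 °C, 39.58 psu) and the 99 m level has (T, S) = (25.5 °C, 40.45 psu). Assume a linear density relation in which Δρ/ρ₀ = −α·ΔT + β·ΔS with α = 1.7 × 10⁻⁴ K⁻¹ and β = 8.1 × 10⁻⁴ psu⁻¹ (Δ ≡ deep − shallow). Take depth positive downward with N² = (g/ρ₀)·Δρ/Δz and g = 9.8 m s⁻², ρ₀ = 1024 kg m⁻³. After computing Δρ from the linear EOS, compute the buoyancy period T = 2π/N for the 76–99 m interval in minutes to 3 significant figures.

ΔT = -2.4 K, ΔS = +0.87 psu (deep − shallow).
Δρ/ρ₀ = −αΔT + βΔS = 4.08 × 10⁻⁴ + 7.047 × 10⁻⁴ = 1.1127 × 10⁻³, so Δρ ≈ 1.139 kg m⁻³.
N² = (g/ρ₀)·Δρ/Δz = g·(Δρ/ρ₀)/Δz = 9.8 × 1.1127 × 10⁻³ / 23 = 4.7411 × 10⁻⁴ s⁻².
N = √(4.7411 × 10⁻⁴) = 0.021774 rad s⁻¹ → T = 2π/N = 288.56 s = 4.8093 min ≈ 4.81 min.

4.81 min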